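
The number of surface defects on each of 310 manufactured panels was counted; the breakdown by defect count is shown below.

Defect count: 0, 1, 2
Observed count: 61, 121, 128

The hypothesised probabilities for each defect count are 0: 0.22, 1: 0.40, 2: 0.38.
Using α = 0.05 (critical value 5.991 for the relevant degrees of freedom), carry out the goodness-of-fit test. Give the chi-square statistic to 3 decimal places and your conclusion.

Expected counts E_i = n·p_i: 310×0.22 = 68.2, 310×0.40 = 124, 310×0.38 = 117.8.
χ² = (61−68.2)²/68.2 + (121−124)²/124 + (128−117.8)²/117.8
   = 0.7601 + 0.0726 + 0.8832
Sum = 1.716
df = 2. Since 1.716 < 5.991, we do not reject H₀.

1.716; do not reject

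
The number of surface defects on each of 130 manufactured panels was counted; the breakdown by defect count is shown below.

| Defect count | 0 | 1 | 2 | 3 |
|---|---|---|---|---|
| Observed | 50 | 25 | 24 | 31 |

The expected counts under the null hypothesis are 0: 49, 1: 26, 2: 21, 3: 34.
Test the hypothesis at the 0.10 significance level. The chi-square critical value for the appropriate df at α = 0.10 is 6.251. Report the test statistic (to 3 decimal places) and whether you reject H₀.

0.752; do not reject

cat         O        E   (O−E)²/E
0          50       49     0.0204
1          25       26     0.0385
2          24       21     0.4286
3          31       34     0.2647
Sum = 0.752
df = 3. Since 0.752 < 6.251, we do not reject H₀.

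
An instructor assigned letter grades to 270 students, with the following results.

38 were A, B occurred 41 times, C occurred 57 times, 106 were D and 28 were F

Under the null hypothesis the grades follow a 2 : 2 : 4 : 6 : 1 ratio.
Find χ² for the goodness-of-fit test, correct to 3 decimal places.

Ratio total = 15. Expected counts: 270×2/15 = 36, 270×2/15 = 36, 270×4/15 = 72, 270×6/15 = 108, 270×1/15 = 18.
A: (38 − 36)²/36 = 4/36 = 0.1111
B: (41 − 36)²/36 = 25/36 = 0.6944
C: (57 − 72)²/72 = 225/72 = 3.1250
D: (106 − 108)²/108 = 4/108 = 0.0370
F: (28 − 18)²/18 = 100/18 = 5.5556
Sum = 9.523

9.523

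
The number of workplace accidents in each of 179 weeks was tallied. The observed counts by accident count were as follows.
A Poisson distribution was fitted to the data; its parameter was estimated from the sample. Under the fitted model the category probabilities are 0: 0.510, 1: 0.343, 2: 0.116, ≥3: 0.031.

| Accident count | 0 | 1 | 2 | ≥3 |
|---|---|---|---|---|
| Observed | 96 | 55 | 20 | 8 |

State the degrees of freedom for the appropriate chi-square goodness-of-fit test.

2

There are k = 4 categories and 1 parameter estimated from the data, so df = 4 − 1 − 1 = 2.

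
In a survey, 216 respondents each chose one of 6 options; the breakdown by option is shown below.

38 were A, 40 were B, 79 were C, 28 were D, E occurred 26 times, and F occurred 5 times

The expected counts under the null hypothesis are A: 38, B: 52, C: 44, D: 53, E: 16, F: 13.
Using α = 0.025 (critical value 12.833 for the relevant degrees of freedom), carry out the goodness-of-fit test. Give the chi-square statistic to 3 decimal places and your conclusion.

53.576; reject

A: (38 − 38)²/38 = 0/38 = 0.0000
B: (40 − 52)²/52 = 144/52 = 2.7692
C: (79 − 44)²/44 = 1225/44 = 27.8409
D: (28 − 53)²/53 = 625/53 = 11.7925
E: (26 − 16)²/16 = 100/16 = 6.2500
F: (5 − 13)²/13 = 64/13 = 4.9231
Sum = 53.576
df = 5. Since 53.576 > 12.833, we reject H₀.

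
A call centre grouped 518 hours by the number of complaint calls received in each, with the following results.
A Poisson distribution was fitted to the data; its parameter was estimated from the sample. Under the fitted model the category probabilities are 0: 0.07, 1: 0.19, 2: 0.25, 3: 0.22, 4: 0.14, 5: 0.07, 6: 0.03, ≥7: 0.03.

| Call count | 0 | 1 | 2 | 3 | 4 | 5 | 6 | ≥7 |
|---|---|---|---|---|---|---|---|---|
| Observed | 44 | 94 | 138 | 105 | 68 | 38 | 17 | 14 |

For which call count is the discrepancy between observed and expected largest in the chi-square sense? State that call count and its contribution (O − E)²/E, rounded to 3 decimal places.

0, 1.652

Expected counts E_i = n·p_i: 518×0.07 = 36.26, 518×0.19 = 98.42, 518×0.25 = 129.5, 518×0.22 = 113.96, 518×0.14 = 72.52, 518×0.07 = 36.26, 518×0.03 = 15.54, 518×0.03 = 15.54.
cat         O        E   (O−E)²/E
0          44    36.26     1.6522
1          94    98.42     0.1985
2         138    129.5     0.5579
3         105   113.96     0.7045
4          68    72.52     0.2817
5          38    36.26     0.0835
6          17    15.54     0.1372
≥7         14    15.54     0.1526
The largest term is for 0: 1.652.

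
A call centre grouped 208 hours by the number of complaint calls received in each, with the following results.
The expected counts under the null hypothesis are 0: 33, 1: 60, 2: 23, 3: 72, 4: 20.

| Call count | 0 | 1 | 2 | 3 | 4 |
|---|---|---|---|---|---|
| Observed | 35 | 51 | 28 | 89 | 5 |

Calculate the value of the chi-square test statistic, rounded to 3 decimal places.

0: (35 − 33)²/33 = 4/33 = 0.1212
1: (51 − 60)²/60 = 81/60 = 1.3500
2: (28 − 23)²/23 = 25/23 = 1.0870
3: (89 − 72)²/72 = 289/72 = 4.0139
4: (5 − 20)²/20 = 225/20 = 11.2500
Sum = 17.822

17.822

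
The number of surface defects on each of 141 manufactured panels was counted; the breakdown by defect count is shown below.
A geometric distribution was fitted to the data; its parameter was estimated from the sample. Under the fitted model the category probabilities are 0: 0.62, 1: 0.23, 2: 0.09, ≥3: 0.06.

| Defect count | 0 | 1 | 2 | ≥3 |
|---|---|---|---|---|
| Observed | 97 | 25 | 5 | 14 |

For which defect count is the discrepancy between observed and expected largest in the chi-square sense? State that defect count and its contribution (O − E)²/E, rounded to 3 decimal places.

Expected counts E_i = n·p_i: 141×0.62 = 87.42, 141×0.23 = 32.43, 141×0.09 = 12.69, 141×0.06 = 8.46.
0: (97 − 87.42)²/87.42 = 91.7764/87.42 = 1.0498
1: (25 − 32.43)²/32.43 = 55.2049/32.43 = 1.7023
2: (5 − 12.69)²/12.69 = 59.1361/12.69 = 4.6601
≥3: (14 − 8.46)²/8.46 = 30.6916/8.46 = 3.6278
The largest term is for 2: 4.660.

2, 4.660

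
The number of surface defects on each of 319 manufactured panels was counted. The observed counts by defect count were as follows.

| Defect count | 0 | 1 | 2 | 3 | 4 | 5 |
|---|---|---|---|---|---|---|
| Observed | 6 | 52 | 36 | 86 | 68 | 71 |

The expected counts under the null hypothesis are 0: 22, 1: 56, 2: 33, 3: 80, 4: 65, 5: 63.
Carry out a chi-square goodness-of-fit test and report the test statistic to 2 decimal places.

13.80

χ² = (6−22)²/22 + (52−56)²/56 + (36−33)²/33 + (86−80)²/80 + (68−65)²/65 + (71−63)²/63
   = 11.636 + 0.286 + 0.273 + 0.450 + 0.138 + 1.016
Sum = 13.80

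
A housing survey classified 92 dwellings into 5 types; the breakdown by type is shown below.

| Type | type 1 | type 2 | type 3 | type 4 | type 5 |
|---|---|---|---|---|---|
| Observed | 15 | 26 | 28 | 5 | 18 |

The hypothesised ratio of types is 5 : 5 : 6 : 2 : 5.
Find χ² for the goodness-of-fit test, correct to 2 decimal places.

Ratio total = 23. Expected counts: 92×5/23 = 20, 92×5/23 = 20, 92×6/23 = 24, 92×2/23 = 8, 92×5/23 = 20.
χ² = (15−20)²/20 + (26−20)²/20 + (28−24)²/24 + (5−8)²/8 + (18−20)²/20
   = 1.250 + 1.800 + 0.667 + 1.125 + 0.200
Sum = 5.04

5.04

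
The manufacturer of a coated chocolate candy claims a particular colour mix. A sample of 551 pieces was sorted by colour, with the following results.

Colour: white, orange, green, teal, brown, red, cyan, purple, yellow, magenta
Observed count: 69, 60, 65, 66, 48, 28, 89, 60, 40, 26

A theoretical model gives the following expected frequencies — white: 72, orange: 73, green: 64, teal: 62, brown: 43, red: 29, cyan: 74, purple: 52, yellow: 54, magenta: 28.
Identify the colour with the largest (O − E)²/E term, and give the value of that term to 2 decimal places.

χ² = (69−72)²/72 + (60−73)²/73 + (65−64)²/64 + (66−62)²/62 + (48−43)²/43 + (28−29)²/29 + (89−74)²/74 + (60−52)²/52 + (40−54)²/54 + (26−28)²/28
   = 0.125 + 2.315 + 0.016 + 0.258 + 0.581 + 0.034 + 3.041 + 1.231 + 3.630 + 0.143
The largest term is for yellow: 3.63.

yellow, 3.63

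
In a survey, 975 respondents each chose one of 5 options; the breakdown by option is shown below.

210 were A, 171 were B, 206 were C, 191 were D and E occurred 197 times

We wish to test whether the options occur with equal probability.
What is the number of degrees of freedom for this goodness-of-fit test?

4

There are k = 5 categories and no parameters were estimated from the data, so df = 5 − 1 = 4.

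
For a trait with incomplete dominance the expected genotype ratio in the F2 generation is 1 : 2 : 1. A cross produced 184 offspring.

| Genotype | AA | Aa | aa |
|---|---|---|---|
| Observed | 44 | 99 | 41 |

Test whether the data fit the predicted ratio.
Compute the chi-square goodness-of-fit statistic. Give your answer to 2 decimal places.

1.16

Ratio total = 4. Expected counts: 184×1/4 = 46, 184×2/4 = 92, 184×1/4 = 46.
AA: (44 − 46)²/46 = 4/46 = 0.087
Aa: (99 − 92)²/92 = 49/92 = 0.533
aa: (41 − 46)²/46 = 25/46 = 0.543
Sum = 1.16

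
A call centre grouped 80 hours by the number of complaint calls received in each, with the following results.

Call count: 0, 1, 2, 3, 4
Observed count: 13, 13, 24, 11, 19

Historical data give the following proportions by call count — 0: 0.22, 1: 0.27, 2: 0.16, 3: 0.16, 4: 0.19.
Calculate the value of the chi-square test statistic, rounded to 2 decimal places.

15.63

Expected counts E_i = n·p_i: 80×0.22 = 17.6, 80×0.27 = 21.6, 80×0.16 = 12.8, 80×0.16 = 12.8, 80×0.19 = 15.2.
cat         O        E   (O−E)²/E
0          13     17.6      1.202
1          13     21.6      3.424
2          24     12.8      9.800
3          11     12.8      0.253
4          19     15.2      0.950
Sum = 15.63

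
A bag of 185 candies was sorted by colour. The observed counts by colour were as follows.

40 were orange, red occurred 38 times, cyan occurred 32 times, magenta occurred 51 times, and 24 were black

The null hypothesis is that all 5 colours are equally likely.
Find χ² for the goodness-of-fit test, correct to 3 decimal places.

10.811

Under H₀ each category has probability 1/5, so each expected count is 185/5 = 37.
orange: (40 − 37)²/37 = 9/37 = 0.2432
red: (38 − 37)²/37 = 1/37 = 0.0270
cyan: (32 − 37)²/37 = 25/37 = 0.6757
magenta: (51 − 37)²/37 = 196/37 = 5.2973
black: (24 − 37)²/37 = 169/37 = 4.5676
Sum = 10.811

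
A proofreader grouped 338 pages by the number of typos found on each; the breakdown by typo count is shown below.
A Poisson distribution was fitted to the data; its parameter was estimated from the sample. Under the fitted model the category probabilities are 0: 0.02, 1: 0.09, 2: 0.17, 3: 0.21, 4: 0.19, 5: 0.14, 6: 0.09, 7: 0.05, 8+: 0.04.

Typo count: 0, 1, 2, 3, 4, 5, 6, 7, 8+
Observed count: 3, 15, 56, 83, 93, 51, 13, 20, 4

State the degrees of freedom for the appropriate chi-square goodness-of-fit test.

There are k = 9 categories and 1 parameter estimated from the data, so df = 9 − 1 − 1 = 7.

7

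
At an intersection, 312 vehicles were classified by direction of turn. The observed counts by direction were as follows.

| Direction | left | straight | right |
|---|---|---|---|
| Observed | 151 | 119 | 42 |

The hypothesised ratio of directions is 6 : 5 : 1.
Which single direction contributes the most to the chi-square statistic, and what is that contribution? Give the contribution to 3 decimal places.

right, 9.846

Ratio total = 12. Expected counts: 312×6/12 = 156, 312×5/12 = 130, 312×1/12 = 26.
χ² = (151−156)²/156 + (119−130)²/130 + (42−26)²/26
   = 0.1603 + 0.9308 + 9.8462
The largest term is for right: 9.846.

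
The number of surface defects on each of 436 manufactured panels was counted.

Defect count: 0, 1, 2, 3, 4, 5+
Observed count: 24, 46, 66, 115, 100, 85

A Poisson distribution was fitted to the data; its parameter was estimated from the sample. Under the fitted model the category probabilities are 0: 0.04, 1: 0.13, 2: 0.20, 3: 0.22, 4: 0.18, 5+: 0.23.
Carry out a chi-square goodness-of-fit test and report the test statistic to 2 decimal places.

Expected counts E_i = n·p_i: 436×0.04 = 17.44, 436×0.13 = 56.68, 436×0.20 = 87.2, 436×0.22 = 95.92, 436×0.18 = 78.48, 436×0.23 = 100.28.
cat         O        E   (O−E)²/E
0          24    17.44      2.468
1          46    56.68      2.012
2          66     87.2      5.154
3         115    95.92      3.795
4         100    78.48      5.901
5+         85   100.28      2.328
Sum = 21.66

21.66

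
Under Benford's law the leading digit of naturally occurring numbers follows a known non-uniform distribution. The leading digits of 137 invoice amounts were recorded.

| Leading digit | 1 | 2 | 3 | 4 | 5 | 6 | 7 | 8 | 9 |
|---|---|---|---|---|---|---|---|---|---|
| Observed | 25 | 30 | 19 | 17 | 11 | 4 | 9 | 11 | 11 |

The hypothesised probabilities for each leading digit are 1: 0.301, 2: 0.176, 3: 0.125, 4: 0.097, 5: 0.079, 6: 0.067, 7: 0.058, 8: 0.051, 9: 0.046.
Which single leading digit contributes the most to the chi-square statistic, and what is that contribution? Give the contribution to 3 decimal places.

1, 6.393

Expected counts E_i = n·p_i: 137×0.301 = 41.237, 137×0.176 = 24.112, 137×0.125 = 17.125, 137×0.097 = 13.289, 137×0.079 = 10.823, 137×0.067 = 9.179, 137×0.058 = 7.946, 137×0.051 = 6.987, 137×0.046 = 6.302.
cat         O        E   (O−E)²/E
1          25   41.237     6.3933
2          30   24.112     1.4378
3          19   17.125     0.2053
4          17   13.289     1.0363
5          11   10.823     0.0029
6           4    9.179     2.9221
7           9    7.946     0.1398
8          11    6.987     2.3049
9          11    6.302     3.5023
The largest term is for 1: 6.393.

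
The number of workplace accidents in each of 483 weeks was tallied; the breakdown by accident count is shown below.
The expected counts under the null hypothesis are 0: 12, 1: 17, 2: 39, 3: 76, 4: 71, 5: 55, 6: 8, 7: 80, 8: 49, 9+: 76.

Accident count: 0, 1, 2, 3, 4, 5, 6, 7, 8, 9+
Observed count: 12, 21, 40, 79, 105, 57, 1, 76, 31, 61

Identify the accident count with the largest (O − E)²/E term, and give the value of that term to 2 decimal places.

4, 16.28

0: (12 − 12)²/12 = 0/12 = 0.000
1: (21 − 17)²/17 = 16/17 = 0.941
2: (40 − 39)²/39 = 1/39 = 0.026
3: (79 − 76)²/76 = 9/76 = 0.118
4: (105 − 71)²/71 = 1156/71 = 16.282
5: (57 − 55)²/55 = 4/55 = 0.073
6: (1 − 8)²/8 = 49/8 = 6.125
7: (76 − 80)²/80 = 16/80 = 0.200
8: (31 − 49)²/49 = 324/49 = 6.612
9+: (61 − 76)²/76 = 225/76 = 2.961
The largest term is for 4: 16.28.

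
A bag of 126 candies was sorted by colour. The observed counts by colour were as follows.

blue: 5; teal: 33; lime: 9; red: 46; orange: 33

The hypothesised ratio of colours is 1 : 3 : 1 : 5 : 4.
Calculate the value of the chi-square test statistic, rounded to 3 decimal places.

Ratio total = 14. Expected counts: 126×1/14 = 9, 126×3/14 = 27, 126×1/14 = 9, 126×5/14 = 45, 126×4/14 = 36.
blue: (5 − 9)²/9 = 16/9 = 1.7778
teal: (33 − 27)²/27 = 36/27 = 1.3333
lime: (9 − 9)²/9 = 0/9 = 0.0000
red: (46 − 45)²/45 = 1/45 = 0.0222
orange: (33 − 36)²/36 = 9/36 = 0.2500
Sum = 3.383

3.383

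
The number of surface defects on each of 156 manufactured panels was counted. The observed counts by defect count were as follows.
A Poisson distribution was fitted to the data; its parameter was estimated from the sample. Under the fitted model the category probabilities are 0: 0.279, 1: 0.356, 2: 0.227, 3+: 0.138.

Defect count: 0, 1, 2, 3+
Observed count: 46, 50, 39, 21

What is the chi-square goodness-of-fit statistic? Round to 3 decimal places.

Expected counts E_i = n·p_i: 156×0.279 = 43.524, 156×0.356 = 55.536, 156×0.227 = 35.412, 156×0.138 = 21.528.
cat         O        E   (O−E)²/E
0          46   43.524     0.1409
1          50   55.536     0.5518
2          39   35.412     0.3635
3+         21   21.528     0.0129
Sum = 1.069

1.069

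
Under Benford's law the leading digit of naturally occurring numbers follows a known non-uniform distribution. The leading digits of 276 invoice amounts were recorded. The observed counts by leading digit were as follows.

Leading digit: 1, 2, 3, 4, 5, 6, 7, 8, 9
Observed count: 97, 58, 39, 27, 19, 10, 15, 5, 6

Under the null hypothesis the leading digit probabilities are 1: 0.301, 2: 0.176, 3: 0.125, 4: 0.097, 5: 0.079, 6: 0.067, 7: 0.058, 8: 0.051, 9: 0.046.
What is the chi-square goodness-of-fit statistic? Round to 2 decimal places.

18.46

Expected counts E_i = n·p_i: 276×0.301 = 83.076, 276×0.176 = 48.576, 276×0.125 = 34.5, 276×0.097 = 26.772, 276×0.079 = 21.804, 276×0.067 = 18.492, 276×0.058 = 16.008, 276×0.051 = 14.076, 276×0.046 = 12.696.
χ² = (97−83.076)²/83.076 + (58−48.576)²/48.576 + (39−34.5)²/34.5 + (27−26.772)²/26.772 + (19−21.804)²/21.804 + (10−18.492)²/18.492 + (15−16.008)²/16.008 + (5−14.076)²/14.076 + (6−12.696)²/12.696
   = 2.334 + 1.828 + 0.587 + 0.002 + 0.361 + 3.900 + 0.063 + 5.852 + 3.532
Sum = 18.46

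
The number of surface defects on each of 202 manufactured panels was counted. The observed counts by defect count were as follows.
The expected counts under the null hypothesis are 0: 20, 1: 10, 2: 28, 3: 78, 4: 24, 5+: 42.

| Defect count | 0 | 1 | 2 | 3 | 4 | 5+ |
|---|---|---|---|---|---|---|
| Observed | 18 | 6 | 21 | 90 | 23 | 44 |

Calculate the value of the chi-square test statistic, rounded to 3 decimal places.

cat         O        E   (O−E)²/E
0          18       20     0.2000
1           6       10     1.6000
2          21       28     1.7500
3          90       78     1.8462
4          23       24     0.0417
5+         44       42     0.0952
Sum = 5.533

5.533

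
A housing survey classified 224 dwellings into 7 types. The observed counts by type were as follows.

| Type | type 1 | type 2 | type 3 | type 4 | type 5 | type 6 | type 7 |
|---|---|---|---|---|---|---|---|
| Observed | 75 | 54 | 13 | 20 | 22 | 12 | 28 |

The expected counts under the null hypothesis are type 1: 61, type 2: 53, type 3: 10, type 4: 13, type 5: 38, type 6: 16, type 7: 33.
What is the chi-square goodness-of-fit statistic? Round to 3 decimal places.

16.396

χ² = (75−61)²/61 + (54−53)²/53 + (13−10)²/10 + (20−13)²/13 + (22−38)²/38 + (12−16)²/16 + (28−33)²/33
   = 3.2131 + 0.0189 + 0.9000 + 3.7692 + 6.7368 + 1.0000 + 0.7576
Sum = 16.396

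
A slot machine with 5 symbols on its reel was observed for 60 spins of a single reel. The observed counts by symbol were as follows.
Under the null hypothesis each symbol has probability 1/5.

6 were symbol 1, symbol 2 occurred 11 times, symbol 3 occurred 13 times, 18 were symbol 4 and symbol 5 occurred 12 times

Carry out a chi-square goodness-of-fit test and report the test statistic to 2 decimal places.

6.17

Under H₀ each category has probability 1/5, so each expected count is 60/5 = 12.
cat           O        E   (O−E)²/E
symbol 1      6       12      3.000
symbol 2     11       12      0.083
symbol 3     13       12      0.083
symbol 4     18       12      3.000
symbol 5     12       12      0.000
Sum = 6.17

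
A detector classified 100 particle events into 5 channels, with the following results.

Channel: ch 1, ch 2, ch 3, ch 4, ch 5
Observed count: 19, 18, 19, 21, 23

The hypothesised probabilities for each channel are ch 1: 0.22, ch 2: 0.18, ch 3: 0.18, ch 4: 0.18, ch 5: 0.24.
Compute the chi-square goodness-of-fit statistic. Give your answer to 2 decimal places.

1.01

Expected counts E_i = n·p_i: 100×0.22 = 22, 100×0.18 = 18, 100×0.18 = 18, 100×0.18 = 18, 100×0.24 = 24.
χ² = (19−22)²/22 + (18−18)²/18 + (19−18)²/18 + (21−18)²/18 + (23−24)²/24
   = 0.409 + 0.000 + 0.056 + 0.500 + 0.042
Sum = 1.01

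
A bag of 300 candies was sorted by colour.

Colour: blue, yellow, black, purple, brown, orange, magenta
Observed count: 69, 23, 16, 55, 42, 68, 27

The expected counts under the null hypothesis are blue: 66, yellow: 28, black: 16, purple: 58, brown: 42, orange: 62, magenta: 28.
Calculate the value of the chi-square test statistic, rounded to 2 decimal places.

1.80

blue: (69 − 66)²/66 = 9/66 = 0.136
yellow: (23 − 28)²/28 = 25/28 = 0.893
black: (16 − 16)²/16 = 0/16 = 0.000
purple: (55 − 58)²/58 = 9/58 = 0.155
brown: (42 − 42)²/42 = 0/42 = 0.000
orange: (68 − 62)²/62 = 36/62 = 0.581
magenta: (27 − 28)²/28 = 1/28 = 0.036
Sum = 1.80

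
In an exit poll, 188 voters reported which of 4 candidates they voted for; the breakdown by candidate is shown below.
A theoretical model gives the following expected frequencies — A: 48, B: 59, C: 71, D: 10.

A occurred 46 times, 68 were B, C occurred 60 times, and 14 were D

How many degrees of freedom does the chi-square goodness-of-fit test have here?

3

There are k = 4 categories and no parameters were estimated from the data, so df = 4 − 1 = 3.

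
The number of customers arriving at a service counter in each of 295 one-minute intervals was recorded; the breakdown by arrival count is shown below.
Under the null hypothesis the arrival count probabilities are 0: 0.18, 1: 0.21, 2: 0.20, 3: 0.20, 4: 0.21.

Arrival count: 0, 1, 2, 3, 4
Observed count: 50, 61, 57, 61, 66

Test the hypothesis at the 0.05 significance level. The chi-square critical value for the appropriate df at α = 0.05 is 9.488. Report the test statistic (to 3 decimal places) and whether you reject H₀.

Expected counts E_i = n·p_i: 295×0.18 = 53.1, 295×0.21 = 61.95, 295×0.20 = 59, 295×0.20 = 59, 295×0.21 = 61.95.
χ² = (50−53.1)²/53.1 + (61−61.95)²/61.95 + (57−59)²/59 + (61−59)²/59 + (66−61.95)²/61.95
   = 0.1810 + 0.0146 + 0.0678 + 0.0678 + 0.2648
Sum = 0.596
df = 4. Since 0.596 < 9.488, we do not reject H₀.

0.596; do not reject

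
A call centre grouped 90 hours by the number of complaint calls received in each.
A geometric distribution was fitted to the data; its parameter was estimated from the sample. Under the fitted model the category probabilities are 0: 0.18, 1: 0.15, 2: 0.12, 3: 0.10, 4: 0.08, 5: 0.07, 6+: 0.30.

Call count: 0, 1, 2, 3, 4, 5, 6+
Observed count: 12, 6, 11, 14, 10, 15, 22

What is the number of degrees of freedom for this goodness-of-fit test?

There are k = 7 categories and 1 parameter estimated from the data, so df = 7 − 1 − 1 = 5.

5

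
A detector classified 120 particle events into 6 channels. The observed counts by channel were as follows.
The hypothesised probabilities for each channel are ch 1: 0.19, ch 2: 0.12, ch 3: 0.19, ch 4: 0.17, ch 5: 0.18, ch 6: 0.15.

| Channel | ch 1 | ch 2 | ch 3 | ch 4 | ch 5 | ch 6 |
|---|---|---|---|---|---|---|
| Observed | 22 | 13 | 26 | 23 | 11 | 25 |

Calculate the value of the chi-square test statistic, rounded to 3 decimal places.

Expected counts E_i = n·p_i: 120×0.19 = 22.8, 120×0.12 = 14.4, 120×0.19 = 22.8, 120×0.17 = 20.4, 120×0.18 = 21.6, 120×0.15 = 18.
χ² = (22−22.8)²/22.8 + (13−14.4)²/14.4 + (26−22.8)²/22.8 + (23−20.4)²/20.4 + (11−21.6)²/21.6 + (25−18)²/18
   = 0.0281 + 0.1361 + 0.4491 + 0.3314 + 5.2019 + 2.7222
Sum = 8.869

8.869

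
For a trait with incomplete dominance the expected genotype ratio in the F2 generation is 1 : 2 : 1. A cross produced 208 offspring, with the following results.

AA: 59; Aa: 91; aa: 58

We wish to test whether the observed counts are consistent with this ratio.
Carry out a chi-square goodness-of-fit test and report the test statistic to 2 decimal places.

Ratio total = 4. Expected counts: 208×1/4 = 52, 208×2/4 = 104, 208×1/4 = 52.
cat         O        E   (O−E)²/E
AA         59       52      0.942
Aa         91      104      1.625
aa         58       52      0.692
Sum = 3.26

3.26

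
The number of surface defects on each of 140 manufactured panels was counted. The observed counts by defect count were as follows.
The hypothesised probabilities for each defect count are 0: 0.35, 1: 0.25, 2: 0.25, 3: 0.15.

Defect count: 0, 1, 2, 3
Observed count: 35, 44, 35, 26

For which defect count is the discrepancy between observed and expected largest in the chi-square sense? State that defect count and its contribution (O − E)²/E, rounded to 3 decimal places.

Expected counts E_i = n·p_i: 140×0.35 = 49, 140×0.25 = 35, 140×0.25 = 35, 140×0.15 = 21.
cat         O        E   (O−E)²/E
0          35       49     4.0000
1          44       35     2.3143
2          35       35     0.0000
3          26       21     1.1905
The largest term is for 0: 4.000.

0, 4.000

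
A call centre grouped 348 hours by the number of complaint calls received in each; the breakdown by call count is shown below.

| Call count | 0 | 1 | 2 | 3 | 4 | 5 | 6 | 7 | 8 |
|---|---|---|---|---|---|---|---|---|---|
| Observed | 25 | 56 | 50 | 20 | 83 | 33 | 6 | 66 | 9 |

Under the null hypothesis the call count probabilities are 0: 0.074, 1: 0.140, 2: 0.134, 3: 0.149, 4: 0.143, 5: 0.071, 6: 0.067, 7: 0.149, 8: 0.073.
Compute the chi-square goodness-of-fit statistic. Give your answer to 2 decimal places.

Expected counts E_i = n·p_i: 348×0.074 = 25.752, 348×0.140 = 48.72, 348×0.134 = 46.632, 348×0.149 = 51.852, 348×0.143 = 49.764, 348×0.071 = 24.708, 348×0.067 = 23.316, 348×0.149 = 51.852, 348×0.073 = 25.404.
χ² = (25−25.752)²/25.752 + (56−48.72)²/48.72 + (50−46.632)²/46.632 + (20−51.852)²/51.852 + (83−49.764)²/49.764 + (33−24.708)²/24.708 + (6−23.316)²/23.316 + (66−51.852)²/51.852 + (9−25.404)²/25.404
   = 0.022 + 1.088 + 0.243 + 19.566 + 22.197 + 2.783 + 12.860 + 3.860 + 10.592
Sum = 73.21

73.21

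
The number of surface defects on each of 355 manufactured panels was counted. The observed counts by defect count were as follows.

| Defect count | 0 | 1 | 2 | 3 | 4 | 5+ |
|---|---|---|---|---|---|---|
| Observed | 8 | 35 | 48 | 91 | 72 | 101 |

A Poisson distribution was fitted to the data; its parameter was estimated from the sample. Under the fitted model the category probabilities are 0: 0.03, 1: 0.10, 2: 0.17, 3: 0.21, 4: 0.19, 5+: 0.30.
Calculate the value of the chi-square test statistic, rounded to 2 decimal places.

7.41

Expected counts E_i = n·p_i: 355×0.03 = 10.65, 355×0.10 = 35.5, 355×0.17 = 60.35, 355×0.21 = 74.55, 355×0.19 = 67.45, 355×0.30 = 106.5.
0: (8 − 10.65)²/10.65 = 7.0225/10.65 = 0.659
1: (35 − 35.5)²/35.5 = 0.25/35.5 = 0.007
2: (48 − 60.35)²/60.35 = 152.5225/60.35 = 2.527
3: (91 − 74.55)²/74.55 = 270.6025/74.55 = 3.630
4: (72 − 67.45)²/67.45 = 20.7025/67.45 = 0.307
5+: (101 − 106.5)²/106.5 = 30.25/106.5 = 0.284
Sum = 7.41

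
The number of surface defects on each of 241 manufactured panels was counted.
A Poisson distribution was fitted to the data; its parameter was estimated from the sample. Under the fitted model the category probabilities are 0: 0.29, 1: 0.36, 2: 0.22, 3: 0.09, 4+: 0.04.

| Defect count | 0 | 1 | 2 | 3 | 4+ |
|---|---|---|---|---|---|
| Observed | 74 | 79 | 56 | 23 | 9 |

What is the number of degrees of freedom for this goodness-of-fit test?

There are k = 5 categories and 1 parameter estimated from the data, so df = 5 − 1 − 1 = 3.

3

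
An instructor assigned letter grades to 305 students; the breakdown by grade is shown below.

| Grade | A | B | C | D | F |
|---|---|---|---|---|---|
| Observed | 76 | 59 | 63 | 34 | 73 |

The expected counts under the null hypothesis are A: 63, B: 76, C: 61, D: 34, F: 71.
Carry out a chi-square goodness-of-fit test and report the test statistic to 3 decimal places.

6.607

χ² = (76−63)²/63 + (59−76)²/76 + (63−61)²/61 + (34−34)²/34 + (73−71)²/71
   = 2.6825 + 3.8026 + 0.0656 + 0.0000 + 0.0563
Sum = 6.607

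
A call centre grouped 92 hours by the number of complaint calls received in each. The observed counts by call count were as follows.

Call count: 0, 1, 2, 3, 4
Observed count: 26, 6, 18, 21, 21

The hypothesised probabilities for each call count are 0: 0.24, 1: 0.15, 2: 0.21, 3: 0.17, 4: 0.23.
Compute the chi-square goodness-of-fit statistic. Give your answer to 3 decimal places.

Expected counts E_i = n·p_i: 92×0.24 = 22.08, 92×0.15 = 13.8, 92×0.21 = 19.32, 92×0.17 = 15.64, 92×0.23 = 21.16.
cat         O        E   (O−E)²/E
0          26    22.08     0.6959
1           6     13.8     4.4087
2          18    19.32     0.0902
3          21    15.64     1.8369
4          21    21.16     0.0012
Sum = 7.033

7.033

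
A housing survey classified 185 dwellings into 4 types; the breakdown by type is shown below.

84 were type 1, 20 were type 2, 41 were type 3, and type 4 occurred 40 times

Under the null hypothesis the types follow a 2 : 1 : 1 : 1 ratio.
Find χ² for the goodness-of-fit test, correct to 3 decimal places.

9.838

Ratio total = 5. Expected counts: 185×2/5 = 74, 185×1/5 = 37, 185×1/5 = 37, 185×1/5 = 37.
type 1: (84 − 74)²/74 = 100/74 = 1.3514
type 2: (20 − 37)²/37 = 289/37 = 7.8108
type 3: (41 − 37)²/37 = 16/37 = 0.4324
type 4: (40 − 37)²/37 = 9/37 = 0.2432
Sum = 9.838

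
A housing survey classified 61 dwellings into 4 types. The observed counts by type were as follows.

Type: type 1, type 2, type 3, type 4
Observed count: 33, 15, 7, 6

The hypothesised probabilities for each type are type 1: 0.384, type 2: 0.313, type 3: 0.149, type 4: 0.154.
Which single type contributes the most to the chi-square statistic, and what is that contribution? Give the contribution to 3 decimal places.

type 1, 3.915

Expected counts E_i = n·p_i: 61×0.384 = 23.424, 61×0.313 = 19.093, 61×0.149 = 9.089, 61×0.154 = 9.394.
type 1: (33 − 23.424)²/23.424 = 91.699776/23.424 = 3.9148
type 2: (15 − 19.093)²/19.093 = 16.752649/19.093 = 0.8774
type 3: (7 − 9.089)²/9.089 = 4.363921/9.089 = 0.4801
type 4: (6 − 9.394)²/9.394 = 11.519236/9.394 = 1.2262
The largest term is for type 1: 3.915.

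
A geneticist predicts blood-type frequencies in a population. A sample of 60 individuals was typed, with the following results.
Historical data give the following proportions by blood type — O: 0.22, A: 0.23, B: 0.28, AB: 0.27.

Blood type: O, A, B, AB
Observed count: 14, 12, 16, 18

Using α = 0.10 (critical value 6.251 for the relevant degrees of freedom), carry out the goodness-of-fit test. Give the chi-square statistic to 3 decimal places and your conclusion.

0.521; do not reject

Expected counts E_i = n·p_i: 60×0.22 = 13.2, 60×0.23 = 13.8, 60×0.28 = 16.8, 60×0.27 = 16.2.
χ² = (14−13.2)²/13.2 + (12−13.8)²/13.8 + (16−16.8)²/16.8 + (18−16.2)²/16.2
   = 0.0485 + 0.2348 + 0.0381 + 0.2000
Sum = 0.521
df = 3. Since 0.521 < 6.251, we do not reject H₀.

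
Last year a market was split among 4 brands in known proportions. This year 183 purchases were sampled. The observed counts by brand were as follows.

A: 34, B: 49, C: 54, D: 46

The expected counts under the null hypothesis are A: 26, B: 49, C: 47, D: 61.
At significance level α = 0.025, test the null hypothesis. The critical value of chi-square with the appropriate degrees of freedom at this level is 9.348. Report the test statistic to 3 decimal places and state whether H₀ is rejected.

7.193; do not reject

χ² = (34−26)²/26 + (49−49)²/49 + (54−47)²/47 + (46−61)²/61
   = 2.4615 + 0.0000 + 1.0426 + 3.6885
Sum = 7.193
df = 3. Since 7.193 < 9.348, we do not reject H₀.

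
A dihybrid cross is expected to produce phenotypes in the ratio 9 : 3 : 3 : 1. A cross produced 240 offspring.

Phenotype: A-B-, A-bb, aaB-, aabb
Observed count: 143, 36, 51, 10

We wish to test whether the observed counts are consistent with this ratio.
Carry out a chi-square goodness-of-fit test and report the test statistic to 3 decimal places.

Ratio total = 16. Expected counts: 240×9/16 = 135, 240×3/16 = 45, 240×3/16 = 45, 240×1/16 = 15.
χ² = (143−135)²/135 + (36−45)²/45 + (51−45)²/45 + (10−15)²/15
   = 0.4741 + 1.8000 + 0.8000 + 1.6667
Sum = 4.741

4.741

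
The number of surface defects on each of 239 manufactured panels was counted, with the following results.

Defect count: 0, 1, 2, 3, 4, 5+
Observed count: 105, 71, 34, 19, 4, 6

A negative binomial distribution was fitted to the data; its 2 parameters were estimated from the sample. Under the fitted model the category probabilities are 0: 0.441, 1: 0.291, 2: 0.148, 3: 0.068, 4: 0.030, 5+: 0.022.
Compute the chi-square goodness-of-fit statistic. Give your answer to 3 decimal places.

Expected counts E_i = n·p_i: 239×0.441 = 105.399, 239×0.291 = 69.549, 239×0.148 = 35.372, 239×0.068 = 16.252, 239×0.030 = 7.17, 239×0.022 = 5.258.
0: (105 − 105.399)²/105.399 = 0.159201/105.399 = 0.0015
1: (71 − 69.549)²/69.549 = 2.105401/69.549 = 0.0303
2: (34 − 35.372)²/35.372 = 1.882384/35.372 = 0.0532
3: (19 − 16.252)²/16.252 = 7.551504/16.252 = 0.4647
4: (4 − 7.17)²/7.17 = 10.0489/7.17 = 1.4015
5+: (6 − 5.258)²/5.258 = 0.550564/5.258 = 0.1047
Sum = 2.056

2.056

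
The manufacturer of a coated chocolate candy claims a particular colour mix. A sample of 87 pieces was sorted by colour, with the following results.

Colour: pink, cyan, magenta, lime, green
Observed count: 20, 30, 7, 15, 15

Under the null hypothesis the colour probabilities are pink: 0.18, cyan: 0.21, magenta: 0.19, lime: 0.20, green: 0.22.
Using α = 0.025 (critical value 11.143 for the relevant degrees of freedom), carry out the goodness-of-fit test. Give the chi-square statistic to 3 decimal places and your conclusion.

Expected counts E_i = n·p_i: 87×0.18 = 15.66, 87×0.21 = 18.27, 87×0.19 = 16.53, 87×0.20 = 17.4, 87×0.22 = 19.14.
cat          O        E   (O−E)²/E
pink        20    15.66     1.2028
cyan        30    18.27     7.5311
magenta      7    16.53     5.4943
lime        15     17.4     0.3310
green       15    19.14     0.8955
Sum = 15.455
df = 4. Since 15.455 > 11.143, we reject H₀.

15.455; reject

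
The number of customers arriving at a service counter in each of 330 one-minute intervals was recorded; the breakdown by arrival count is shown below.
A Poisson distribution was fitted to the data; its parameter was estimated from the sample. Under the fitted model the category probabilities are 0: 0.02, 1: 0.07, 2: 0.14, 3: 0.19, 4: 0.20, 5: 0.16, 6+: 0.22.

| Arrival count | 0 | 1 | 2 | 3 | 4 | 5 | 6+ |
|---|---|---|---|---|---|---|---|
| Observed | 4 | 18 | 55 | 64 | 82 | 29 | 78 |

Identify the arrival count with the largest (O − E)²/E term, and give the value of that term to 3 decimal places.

5, 10.728

Expected counts E_i = n·p_i: 330×0.02 = 6.6, 330×0.07 = 23.1, 330×0.14 = 46.2, 330×0.19 = 62.7, 330×0.20 = 66, 330×0.16 = 52.8, 330×0.22 = 72.6.
cat         O        E   (O−E)²/E
0           4      6.6     1.0242
1          18     23.1     1.1260
2          55     46.2     1.6762
3          64     62.7     0.0270
4          82       66     3.8788
5          29     52.8    10.7280
6+         78     72.6     0.4017
The largest term is for 5: 10.728.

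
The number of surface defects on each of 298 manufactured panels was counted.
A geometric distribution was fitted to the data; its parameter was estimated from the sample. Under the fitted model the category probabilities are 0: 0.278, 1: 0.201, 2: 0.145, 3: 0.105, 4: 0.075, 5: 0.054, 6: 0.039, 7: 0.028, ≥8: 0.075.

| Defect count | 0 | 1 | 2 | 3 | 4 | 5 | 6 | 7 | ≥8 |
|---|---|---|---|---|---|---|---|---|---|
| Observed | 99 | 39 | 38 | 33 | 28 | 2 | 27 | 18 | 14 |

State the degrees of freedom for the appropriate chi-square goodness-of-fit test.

There are k = 9 categories and 1 parameter estimated from the data, so df = 9 − 1 − 1 = 7.

7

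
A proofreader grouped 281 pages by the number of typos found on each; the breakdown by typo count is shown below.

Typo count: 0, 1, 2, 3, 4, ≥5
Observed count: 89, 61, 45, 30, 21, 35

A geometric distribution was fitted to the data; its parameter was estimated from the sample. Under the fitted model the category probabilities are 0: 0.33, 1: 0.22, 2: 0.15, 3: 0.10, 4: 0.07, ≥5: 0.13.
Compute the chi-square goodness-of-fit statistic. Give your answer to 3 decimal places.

Expected counts E_i = n·p_i: 281×0.33 = 92.73, 281×0.22 = 61.82, 281×0.15 = 42.15, 281×0.10 = 28.1, 281×0.07 = 19.67, 281×0.13 = 36.53.
0: (89 − 92.73)²/92.73 = 13.9129/92.73 = 0.1500
1: (61 − 61.82)²/61.82 = 0.6724/61.82 = 0.0109
2: (45 − 42.15)²/42.15 = 8.1225/42.15 = 0.1927
3: (30 − 28.1)²/28.1 = 3.61/28.1 = 0.1285
4: (21 − 19.67)²/19.67 = 1.7689/19.67 = 0.0899
≥5: (35 − 36.53)²/36.53 = 2.3409/36.53 = 0.0641
Sum = 0.636

0.636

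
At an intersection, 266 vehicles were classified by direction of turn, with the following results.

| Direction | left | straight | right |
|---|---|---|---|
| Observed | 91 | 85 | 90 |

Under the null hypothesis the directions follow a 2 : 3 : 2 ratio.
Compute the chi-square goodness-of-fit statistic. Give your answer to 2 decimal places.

12.92

Ratio total = 7. Expected counts: 266×2/7 = 76, 266×3/7 = 114, 266×2/7 = 76.
left: (91 − 76)²/76 = 225/76 = 2.961
straight: (85 − 114)²/114 = 841/114 = 7.377
right: (90 − 76)²/76 = 196/76 = 2.579
Sum = 12.92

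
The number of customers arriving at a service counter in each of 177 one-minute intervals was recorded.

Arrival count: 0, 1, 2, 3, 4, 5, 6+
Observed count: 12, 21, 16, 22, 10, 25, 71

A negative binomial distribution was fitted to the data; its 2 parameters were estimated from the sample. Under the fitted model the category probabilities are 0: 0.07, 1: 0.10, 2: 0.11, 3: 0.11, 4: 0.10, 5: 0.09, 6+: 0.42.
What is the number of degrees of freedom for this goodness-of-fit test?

There are k = 7 categories and 2 parameters estimated from the data, so df = 7 − 1 − 2 = 4.

4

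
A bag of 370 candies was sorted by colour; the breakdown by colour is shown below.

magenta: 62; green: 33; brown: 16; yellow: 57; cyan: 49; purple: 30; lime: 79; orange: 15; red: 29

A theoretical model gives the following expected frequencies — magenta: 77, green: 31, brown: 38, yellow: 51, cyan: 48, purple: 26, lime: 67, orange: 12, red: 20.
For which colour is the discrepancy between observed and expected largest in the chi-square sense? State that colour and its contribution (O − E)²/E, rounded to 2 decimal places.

brown, 12.74

magenta: (62 − 77)²/77 = 225/77 = 2.922
green: (33 − 31)²/31 = 4/31 = 0.129
brown: (16 − 38)²/38 = 484/38 = 12.737
yellow: (57 − 51)²/51 = 36/51 = 0.706
cyan: (49 − 48)²/48 = 1/48 = 0.021
purple: (30 − 26)²/26 = 16/26 = 0.615
lime: (79 − 67)²/67 = 144/67 = 2.149
orange: (15 − 12)²/12 = 9/12 = 0.750
red: (29 − 20)²/20 = 81/20 = 4.050
The largest term is for brown: 12.74.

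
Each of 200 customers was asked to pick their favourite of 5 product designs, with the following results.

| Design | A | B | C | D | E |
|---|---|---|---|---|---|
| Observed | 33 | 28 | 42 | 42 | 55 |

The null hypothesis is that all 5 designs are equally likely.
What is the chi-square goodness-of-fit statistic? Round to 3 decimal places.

10.650

Expected count for each of the 5 categories: 200/5 = 40.
cat         O        E   (O−E)²/E
A          33       40     1.2250
B          28       40     3.6000
C          42       40     0.1000
D          42       40     0.1000
E          55       40     5.6250
Sum = 10.650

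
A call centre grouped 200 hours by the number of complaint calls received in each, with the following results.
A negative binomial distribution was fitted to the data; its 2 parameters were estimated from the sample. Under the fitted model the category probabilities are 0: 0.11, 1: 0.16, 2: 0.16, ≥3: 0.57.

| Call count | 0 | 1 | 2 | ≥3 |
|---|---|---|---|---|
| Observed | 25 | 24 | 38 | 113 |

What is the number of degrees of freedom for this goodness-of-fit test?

1

There are k = 4 categories and 2 parameters estimated from the data, so df = 4 − 1 − 2 = 1.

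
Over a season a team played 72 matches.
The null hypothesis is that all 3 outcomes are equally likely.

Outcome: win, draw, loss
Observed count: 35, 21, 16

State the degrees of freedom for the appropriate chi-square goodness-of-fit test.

There are k = 3 categories and no parameters were estimated from the data, so df = 3 − 1 = 2.

2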